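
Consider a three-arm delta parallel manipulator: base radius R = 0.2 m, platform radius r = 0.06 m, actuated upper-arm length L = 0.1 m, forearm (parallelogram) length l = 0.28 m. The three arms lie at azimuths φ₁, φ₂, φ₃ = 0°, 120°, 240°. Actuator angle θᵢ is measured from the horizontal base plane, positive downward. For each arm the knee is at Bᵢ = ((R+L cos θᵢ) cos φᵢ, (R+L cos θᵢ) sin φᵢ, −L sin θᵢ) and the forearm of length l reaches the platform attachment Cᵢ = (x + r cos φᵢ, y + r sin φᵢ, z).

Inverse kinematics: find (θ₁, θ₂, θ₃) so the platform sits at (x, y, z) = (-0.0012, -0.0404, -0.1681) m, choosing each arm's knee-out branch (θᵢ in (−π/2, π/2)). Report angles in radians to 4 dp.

arm 1 (φ=0.0°): x'=-0.0012, y'=-0.0404
  e−x'=0.1412;  (l²−L²−(e−x')²−y'²−z²)/2L = 0.0929
  √(A²+B²)=0.2195;  θ1 = -0.8722+1.1340 ≈ 0.2619
arm 2 (φ=120.0°): x'=-0.0344, y'=0.0212
  A cos θ + B sin θ = C:  0.1744·cos θ + -0.1681·sin θ = 0.0464
  γ=atan2(-0.1681,0.1744)=-0.7670;  ψ=arccos(0.1916)=1.3780;  θ2=γ+ψ≈0.6110
rotate P by −φ3: (0.0356, 0.0192, -0.1681)
  e−x'=0.1044;  (l²−L²−(e−x')²−y'²−z²)/2L = 0.1444
  θ3 = atan2(B,A) + arccos(C/0.1979) = -0.2618

θ₁ = 0.2619, θ₂ = 0.6110, θ₃ = -0.2618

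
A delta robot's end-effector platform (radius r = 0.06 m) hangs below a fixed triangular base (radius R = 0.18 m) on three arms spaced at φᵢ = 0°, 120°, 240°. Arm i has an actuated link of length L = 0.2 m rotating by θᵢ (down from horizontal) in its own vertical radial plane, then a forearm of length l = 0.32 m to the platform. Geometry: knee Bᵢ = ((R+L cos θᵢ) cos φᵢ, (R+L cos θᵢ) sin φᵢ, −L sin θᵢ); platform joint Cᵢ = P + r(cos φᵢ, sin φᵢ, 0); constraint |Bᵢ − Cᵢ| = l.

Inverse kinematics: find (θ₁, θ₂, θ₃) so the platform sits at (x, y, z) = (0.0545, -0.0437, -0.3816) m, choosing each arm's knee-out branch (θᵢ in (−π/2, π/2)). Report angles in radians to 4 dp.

θ₁ = 0.7855, θ₂ = 1.2218, θ₃ = 0.9601

arm 1 (φ=0.0°): x'=0.0545, y'=-0.0437
  e−x'=0.0655;  (l²−L²−(e−x')²−y'²−z²)/2L = -0.2235
  θ1 = atan2(B,A) + arccos(C/0.3872) = 0.7855
φ2=120.0° → target in arm frame (-0.0651, -0.0253)
  A cos θ + B sin θ = C:  0.1851·cos θ + -0.3816·sin θ = -0.2953
  γ=atan2(-0.3816,0.1851)=-1.1192;  ψ=arccos(-0.6963)=2.3410;  θ2=γ+ψ≈1.2218
rotate P by −φ3: (0.0106, 0.0690, -0.3816)
  e−x'=0.1094;  (l²−L²−(e−x')²−y'²−z²)/2L = -0.2499
  γ=atan2(-0.3816,0.1094)=-1.2916;  ψ=arccos(-0.6295)=2.2517;  θ3=γ+ψ≈0.9601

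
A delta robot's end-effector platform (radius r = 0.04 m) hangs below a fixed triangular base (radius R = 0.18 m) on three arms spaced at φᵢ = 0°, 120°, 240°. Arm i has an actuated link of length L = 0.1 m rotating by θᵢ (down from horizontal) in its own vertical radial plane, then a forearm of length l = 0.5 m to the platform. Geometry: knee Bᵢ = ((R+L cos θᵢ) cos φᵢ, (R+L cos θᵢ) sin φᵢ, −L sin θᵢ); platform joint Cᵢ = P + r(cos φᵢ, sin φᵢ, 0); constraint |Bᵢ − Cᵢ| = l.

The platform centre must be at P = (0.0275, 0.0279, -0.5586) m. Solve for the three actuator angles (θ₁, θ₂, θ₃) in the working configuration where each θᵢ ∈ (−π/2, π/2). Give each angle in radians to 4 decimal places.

θ₁ = 1.0467, θ₂ = 1.1338, θ₃ = 1.3952

arm 1 (φ=0.0°): x'=0.0275, y'=0.0279
  e−x'=0.1125;  (l²−L²−(e−x')²−y'²−z²)/2L = -0.4273
  √(A²+B²)=0.5698;  θ1 = -1.3721+2.4188 ≈ 1.0467
rotate P by −φ2: (0.0104, -0.0378, -0.5586)
  A=0.1296, B=-0.5586, C=(l²−L²−A²−y'²−z²)/(2L)=-0.4513
  θ2 = atan2(B,A) + arccos(C/0.5734) = 1.1338
rotate P by −φ3: (-0.0379, 0.0099, -0.5586)
  e−x'=0.1779;  (l²−L²−(e−x')²−y'²−z²)/2L = -0.5189
  √(A²+B²)=0.5862;  θ3 = -1.2625+2.6576 ≈ 1.3952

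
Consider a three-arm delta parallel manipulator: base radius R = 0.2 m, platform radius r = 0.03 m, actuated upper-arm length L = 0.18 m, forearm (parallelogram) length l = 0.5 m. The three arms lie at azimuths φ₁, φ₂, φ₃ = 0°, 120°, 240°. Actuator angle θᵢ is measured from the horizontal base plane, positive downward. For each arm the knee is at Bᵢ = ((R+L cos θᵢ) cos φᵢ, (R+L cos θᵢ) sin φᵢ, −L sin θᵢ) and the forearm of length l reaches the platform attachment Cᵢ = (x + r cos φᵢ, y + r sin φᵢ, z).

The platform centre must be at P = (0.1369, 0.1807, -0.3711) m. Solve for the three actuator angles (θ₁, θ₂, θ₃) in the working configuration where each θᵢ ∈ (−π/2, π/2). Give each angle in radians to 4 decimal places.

arm 1 (φ=0.0°): x'=0.1369, y'=0.1807
  A cos θ + B sin θ = C:  0.0331·cos θ + -0.3711·sin θ = 0.1282
  γ=atan2(-0.3711,0.0331)=-1.4818;  ψ=arccos(0.3440)=1.2196;  θ1=γ+ψ≈-0.2622
φ2=120.0° → target in arm frame (0.0880, -0.2089)
  A=0.0820, B=-0.3711, C=(l²−L²−A²−y'²−z²)/(2L)=0.0820
  √(A²+B²)=0.3800;  θ2 = -1.3534+1.3533 ≈ -0.0001
φ3=240.0° → target in arm frame (-0.2249, 0.0282)
  A=0.3949, B=-0.3711, C=(l²−L²−A²−y'²−z²)/(2L)=-0.2136
  θ3 = atan2(B,A) + arccos(C/0.5419) = 1.2216

θ₁ = -0.2622, θ₂ = -0.0001, θ₃ = 1.2216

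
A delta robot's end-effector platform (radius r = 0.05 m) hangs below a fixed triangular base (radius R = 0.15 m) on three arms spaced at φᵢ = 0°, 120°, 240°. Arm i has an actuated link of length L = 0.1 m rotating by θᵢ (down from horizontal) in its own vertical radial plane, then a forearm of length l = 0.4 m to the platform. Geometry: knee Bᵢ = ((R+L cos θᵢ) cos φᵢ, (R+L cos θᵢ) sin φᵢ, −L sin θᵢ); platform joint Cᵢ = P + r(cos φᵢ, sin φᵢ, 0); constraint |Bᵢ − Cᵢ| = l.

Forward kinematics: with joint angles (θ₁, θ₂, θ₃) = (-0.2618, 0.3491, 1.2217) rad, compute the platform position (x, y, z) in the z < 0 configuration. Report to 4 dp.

(0.1362, 0.1098, -0.3540)

arm 1 at φ=0.0°: (R−r)+L cos θ1 = 0.1966;  O1 = (0.1966, 0.0000, 0.0259)
φ2=120.0°: virtual centre (-0.0970, 0.1680, -0.0342), radius l
φ3=240.0°: virtual centre (-0.0671, -0.1162, -0.0940), radius l
subtract pairs → two planes through P
plane₁₂: -0.5872x+0.3360y+-0.1202z = -0.0005
det = 0.3137;  x = 0.0138+-0.3458z,  y = 0.0225+-0.2466z
into |P−O₁|² = l²: 1.1804z² + 0.0636z + -0.1254 = 0;  Δ = 0.5961;  z = -0.3540 or 0.3001 → z<0 root = -0.3540
x = 0.1362, y = 0.1098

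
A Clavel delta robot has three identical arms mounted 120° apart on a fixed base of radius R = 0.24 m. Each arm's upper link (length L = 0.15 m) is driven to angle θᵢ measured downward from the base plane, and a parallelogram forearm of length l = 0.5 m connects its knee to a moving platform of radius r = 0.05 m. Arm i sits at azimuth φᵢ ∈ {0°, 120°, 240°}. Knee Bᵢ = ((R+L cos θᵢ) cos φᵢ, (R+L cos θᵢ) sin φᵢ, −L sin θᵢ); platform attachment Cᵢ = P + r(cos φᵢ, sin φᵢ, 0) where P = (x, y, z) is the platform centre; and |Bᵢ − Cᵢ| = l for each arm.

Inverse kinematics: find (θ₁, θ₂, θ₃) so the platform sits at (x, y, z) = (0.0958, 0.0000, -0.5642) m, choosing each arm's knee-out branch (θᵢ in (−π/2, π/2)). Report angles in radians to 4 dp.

θ₁ = 0.7853, θ₂ = 1.3963, θ₃ = 1.3963

φ1=0.0° → target in arm frame (0.0958, 0.0000)
  A=0.0942, B=-0.5642, C=(l²−L²−A²−y'²−z²)/(2L)=-0.3323
  θ1 = atan2(B,A) + arccos(C/0.5720) = 0.7853
arm 2 (φ=120.0°): x'=-0.0479, y'=-0.0830
  e−x'=0.2379;  (l²−L²−(e−x')²−y'²−z²)/2L = -0.5143
  θ2 = atan2(B,A) + arccos(C/0.6123) = 1.3963
rotate P by −φ3: (-0.0479, 0.0830, -0.5642)
  A=0.2379, B=-0.5642, C=(l²−L²−A²−y'²−z²)/(2L)=-0.5143
  θ3 = atan2(B,A) + arccos(C/0.6123) = 1.3963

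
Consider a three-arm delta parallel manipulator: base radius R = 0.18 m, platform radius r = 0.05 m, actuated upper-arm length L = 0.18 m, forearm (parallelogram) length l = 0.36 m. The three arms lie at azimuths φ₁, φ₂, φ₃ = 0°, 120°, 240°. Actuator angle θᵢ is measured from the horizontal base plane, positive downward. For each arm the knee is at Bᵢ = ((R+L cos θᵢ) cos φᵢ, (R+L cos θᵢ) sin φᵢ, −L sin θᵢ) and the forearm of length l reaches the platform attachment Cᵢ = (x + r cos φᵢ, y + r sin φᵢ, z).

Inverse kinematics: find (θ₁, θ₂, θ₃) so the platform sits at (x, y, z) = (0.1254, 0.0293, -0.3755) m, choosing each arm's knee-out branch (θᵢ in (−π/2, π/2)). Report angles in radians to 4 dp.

θ₁ = 0.3491, θ₂ = 1.0475, θ₃ = 1.2218

arm 1 (φ=0.0°): x'=0.1254, y'=0.0293
  A=0.0046, B=-0.3755, C=(l²−L²−A²−y'²−z²)/(2L)=-0.1241
  √(A²+B²)=0.3755;  θ1 = -1.5585+1.9076 ≈ 0.3491
φ2=120.0° → target in arm frame (-0.0373, -0.1232)
  e−x'=0.1673;  (l²−L²−(e−x')²−y'²−z²)/2L = -0.2416
  √(A²+B²)=0.4111;  θ2 = -1.1516+2.1991 ≈ 1.0475
arm 3 (φ=240.0°): x'=-0.0881, y'=0.0939
  A=0.2181, B=-0.3755, C=(l²−L²−A²−y'²−z²)/(2L)=-0.2783
  √(A²+B²)=0.4342;  θ3 = -1.0446+2.2664 ≈ 1.2218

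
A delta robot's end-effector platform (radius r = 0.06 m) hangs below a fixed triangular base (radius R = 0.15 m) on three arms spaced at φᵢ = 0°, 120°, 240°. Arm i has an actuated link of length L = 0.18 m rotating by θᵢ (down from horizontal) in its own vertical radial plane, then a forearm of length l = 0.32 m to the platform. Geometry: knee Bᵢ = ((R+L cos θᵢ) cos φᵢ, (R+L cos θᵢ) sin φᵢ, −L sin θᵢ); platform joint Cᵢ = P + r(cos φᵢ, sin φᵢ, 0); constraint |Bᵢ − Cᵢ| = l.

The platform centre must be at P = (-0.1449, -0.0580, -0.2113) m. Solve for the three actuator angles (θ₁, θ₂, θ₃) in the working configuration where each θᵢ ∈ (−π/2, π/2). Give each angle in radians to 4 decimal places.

θ₁ = 1.1343, θ₂ = 0.3493, θ₃ = -0.3492

arm 1 (φ=0.0°): x'=-0.1449, y'=-0.0580
  e−x'=0.2349;  (l²−L²−(e−x')²−y'²−z²)/2L = -0.0922
  γ=atan2(-0.2113,0.2349)=-0.7326;  ψ=arccos(-0.2918)=1.8669;  θ1=γ+ψ≈1.1343
rotate P by −φ2: (0.0222, 0.1545, -0.2113)
  A cos θ + B sin θ = C:  0.0678·cos θ + -0.2113·sin θ = -0.0086
  θ2 = atan2(B,A) + arccos(C/0.2219) = 0.3493
rotate P by −φ3: (0.1227, -0.0965, -0.2113)
  A cos θ + B sin θ = C:  -0.0327·cos θ + -0.2113·sin θ = 0.0416
  θ3 = atan2(B,A) + arccos(C/0.2138) = -0.3492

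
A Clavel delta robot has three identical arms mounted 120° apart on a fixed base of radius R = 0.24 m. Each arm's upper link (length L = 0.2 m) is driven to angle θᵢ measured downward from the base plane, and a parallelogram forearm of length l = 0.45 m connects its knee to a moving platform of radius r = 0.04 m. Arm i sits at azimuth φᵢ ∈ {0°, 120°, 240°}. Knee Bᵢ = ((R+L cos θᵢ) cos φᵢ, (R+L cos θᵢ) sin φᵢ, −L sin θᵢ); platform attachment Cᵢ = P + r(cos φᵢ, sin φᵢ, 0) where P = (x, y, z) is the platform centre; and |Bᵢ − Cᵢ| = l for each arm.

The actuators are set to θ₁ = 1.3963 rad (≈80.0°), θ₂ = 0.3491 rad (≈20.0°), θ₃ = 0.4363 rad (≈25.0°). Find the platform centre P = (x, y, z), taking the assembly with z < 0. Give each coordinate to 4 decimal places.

(-0.1769, 0.0103, -0.3785)

φ1=0.0°: virtual centre (0.2347, 0.0000, -0.1970), radius l
arm 2 at φ=120.0°: (R−r)+L cos θ2 = 0.3879;  S2 = (-0.1940, 0.3360, -0.0684)
φ3=240.0°: virtual centre (-0.1906, -0.3302, -0.0845), radius l
eliminate P² terms by subtracting sphere 1 from 2 and 3
plane₁₂: -0.8574x+0.6719y+0.2571z = 0.0613
det = 1.1378;  x = -0.0702+0.2820z,  y = 0.0017+-0.0228z
into |P−S₁|² = l²: 1.0801z² + 0.2219z + -0.0707 = 0;  Δ = 0.3548;  z = -0.3785 or 0.1730 → z<0 root = -0.3785
x = -0.1769, y = 0.0103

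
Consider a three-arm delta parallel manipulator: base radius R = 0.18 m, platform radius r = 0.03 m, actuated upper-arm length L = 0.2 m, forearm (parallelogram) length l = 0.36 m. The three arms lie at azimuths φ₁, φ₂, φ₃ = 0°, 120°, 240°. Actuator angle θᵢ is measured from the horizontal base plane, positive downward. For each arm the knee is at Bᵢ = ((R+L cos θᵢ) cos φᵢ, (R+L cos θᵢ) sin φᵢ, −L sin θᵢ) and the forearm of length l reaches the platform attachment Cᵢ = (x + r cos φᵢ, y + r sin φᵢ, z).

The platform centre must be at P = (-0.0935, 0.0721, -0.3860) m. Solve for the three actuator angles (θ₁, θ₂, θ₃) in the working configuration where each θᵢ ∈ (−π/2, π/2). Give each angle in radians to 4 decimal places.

θ₁ = 1.3087, θ₂ = 0.5237, θ₃ = 1.0470

φ1=0.0° → target in arm frame (-0.0935, 0.0721)
  e−x'=0.2435;  (l²−L²−(e−x')²−y'²−z²)/2L = -0.3097
  √(A²+B²)=0.4564;  θ1 = -1.0080+2.3167 ≈ 1.3087
arm 2 (φ=120.0°): x'=0.1092, y'=0.0449
  A cos θ + B sin θ = C:  0.0408·cos θ + -0.3860·sin θ = -0.1577
  √(A²+B²)=0.3882;  θ2 = -1.4655+1.9892 ≈ 0.5237
φ3=240.0° → target in arm frame (-0.0157, -0.1170)
  e−x'=0.1657;  (l²−L²−(e−x')²−y'²−z²)/2L = -0.2514
  γ=atan2(-0.3860,0.1657)=-1.1653;  ψ=arccos(-0.5984)=2.2123;  θ3=γ+ψ≈1.0470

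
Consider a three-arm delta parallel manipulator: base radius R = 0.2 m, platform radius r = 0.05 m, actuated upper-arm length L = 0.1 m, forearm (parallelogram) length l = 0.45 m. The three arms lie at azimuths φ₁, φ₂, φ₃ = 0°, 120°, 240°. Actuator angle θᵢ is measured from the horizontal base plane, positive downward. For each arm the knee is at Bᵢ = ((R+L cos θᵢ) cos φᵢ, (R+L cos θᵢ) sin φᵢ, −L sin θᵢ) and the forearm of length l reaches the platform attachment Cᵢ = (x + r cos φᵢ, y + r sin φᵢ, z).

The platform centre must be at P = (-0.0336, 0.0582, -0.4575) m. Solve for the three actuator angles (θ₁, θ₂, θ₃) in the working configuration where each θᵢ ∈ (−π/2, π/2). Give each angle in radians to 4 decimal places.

θ₁ = 0.9601, θ₂ = 0.4363, θ₃ = 0.9601

arm 1 (φ=0.0°): x'=-0.0336, y'=0.0582
  A=0.1836, B=-0.4575, C=(l²−L²−A²−y'²−z²)/(2L)=-0.2695
  √(A²+B²)=0.4930;  θ1 = -1.1892+2.1492 ≈ 0.9601
arm 2 (φ=120.0°): x'=0.0672, y'=0.0000
  A cos θ + B sin θ = C:  0.0828·cos θ + -0.4575·sin θ = -0.1183
  √(A²+B²)=0.4649;  θ2 = -1.3918+1.8281 ≈ 0.4363
arm 3 (φ=240.0°): x'=-0.0336, y'=-0.0582
  A=0.1836, B=-0.4575, C=(l²−L²−A²−y'²−z²)/(2L)=-0.2695
  θ3 = atan2(B,A) + arccos(C/0.4930) = 0.9601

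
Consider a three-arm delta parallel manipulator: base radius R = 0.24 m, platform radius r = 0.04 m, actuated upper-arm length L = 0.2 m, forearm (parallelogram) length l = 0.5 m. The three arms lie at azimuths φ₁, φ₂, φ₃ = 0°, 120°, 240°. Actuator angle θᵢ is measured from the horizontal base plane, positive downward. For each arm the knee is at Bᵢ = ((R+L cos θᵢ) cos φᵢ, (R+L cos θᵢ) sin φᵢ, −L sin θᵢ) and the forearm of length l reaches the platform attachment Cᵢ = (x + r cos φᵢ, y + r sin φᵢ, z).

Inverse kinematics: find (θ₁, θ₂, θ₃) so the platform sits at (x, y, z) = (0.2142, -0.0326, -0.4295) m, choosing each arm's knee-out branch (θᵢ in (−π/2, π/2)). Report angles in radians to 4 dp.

rotate P by −φ1: (0.2142, -0.0326, -0.4295)
  e−x'=-0.0142;  (l²−L²−(e−x')²−y'²−z²)/2L = 0.0607
  θ1 = atan2(B,A) + arccos(C/0.4297) = -0.1747
rotate P by −φ2: (-0.1353, -0.1692, -0.4295)
  A=0.3353, B=-0.4295, C=(l²−L²−A²−y'²−z²)/(2L)=-0.2889
  √(A²+B²)=0.5449;  θ2 = -0.9079+2.1296 ≈ 1.2216
rotate P by −φ3: (-0.0789, 0.2018, -0.4295)
  e−x'=0.2789;  (l²−L²−(e−x')²−y'²−z²)/2L = -0.2324
  γ=atan2(-0.4295,0.2789)=-0.9949;  ψ=arccos(-0.4538)=2.0419;  θ3=γ+ψ≈1.0469

θ₁ = -0.1747, θ₂ = 1.2216, θ₃ = 1.0469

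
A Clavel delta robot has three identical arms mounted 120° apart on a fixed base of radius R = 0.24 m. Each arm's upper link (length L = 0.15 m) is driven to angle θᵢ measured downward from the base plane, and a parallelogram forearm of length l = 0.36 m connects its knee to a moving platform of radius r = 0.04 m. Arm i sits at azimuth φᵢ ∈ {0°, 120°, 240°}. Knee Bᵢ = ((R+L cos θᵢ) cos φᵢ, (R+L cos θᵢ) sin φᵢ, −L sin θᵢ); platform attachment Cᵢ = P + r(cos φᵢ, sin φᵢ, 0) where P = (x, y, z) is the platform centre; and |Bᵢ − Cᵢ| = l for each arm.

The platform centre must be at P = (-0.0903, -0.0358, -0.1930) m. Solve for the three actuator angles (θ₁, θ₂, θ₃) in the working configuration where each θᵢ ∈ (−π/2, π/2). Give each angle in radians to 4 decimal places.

θ₁ = 1.1348, θ₂ = 0.4362, θ₃ = -0.2619

φ1=0.0° → target in arm frame (-0.0903, -0.0358)
  A=0.2903, B=-0.1930, C=(l²−L²−A²−y'²−z²)/(2L)=-0.0523
  √(A²+B²)=0.3486;  θ1 = -0.5867+1.7215 ≈ 1.1348
φ2=120.0° → target in arm frame (0.0141, 0.0961)
  e−x'=0.1859;  (l²−L²−(e−x')²−y'²−z²)/2L = 0.0869
  γ=atan2(-0.1930,0.1859)=-0.8043;  ψ=arccos(0.3244)=1.2404;  θ2=γ+ψ≈0.4362
arm 3 (φ=240.0°): x'=0.0762, y'=-0.0603
  A=0.1238, B=-0.1930, C=(l²−L²−A²−y'²−z²)/(2L)=0.1696
  γ=atan2(-0.1930,0.1238)=-1.0003;  ψ=arccos(0.7395)=0.7384;  θ3=γ+ψ≈-0.2619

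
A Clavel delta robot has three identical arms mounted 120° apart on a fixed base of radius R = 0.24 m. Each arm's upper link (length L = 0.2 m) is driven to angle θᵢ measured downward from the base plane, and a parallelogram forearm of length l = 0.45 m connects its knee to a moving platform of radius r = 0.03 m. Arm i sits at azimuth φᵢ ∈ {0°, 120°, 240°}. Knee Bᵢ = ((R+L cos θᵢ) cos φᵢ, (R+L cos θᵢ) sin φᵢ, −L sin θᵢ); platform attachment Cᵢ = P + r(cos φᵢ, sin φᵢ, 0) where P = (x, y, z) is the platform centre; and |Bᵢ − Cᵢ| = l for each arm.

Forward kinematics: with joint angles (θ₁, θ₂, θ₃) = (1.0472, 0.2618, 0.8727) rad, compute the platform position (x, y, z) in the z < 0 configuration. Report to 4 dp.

(-0.0769, 0.0787, -0.3891)

S1 = (0.3100·cos0.0°, 0.3100·sin0.0°, -0.1732) = (0.3100, 0.0000, -0.1732)
S2 = (0.4032·cos120.0°, 0.4032·sin120.0°, -0.0518) = (-0.2016, 0.3492, -0.0518)
arm 3 at φ=240.0°: ρ3 = 0.3386;  S3 = (-0.1693, -0.2932, -0.1532)
subtract pairs → two planes through P
plane₁₂: -1.0232x+0.6983y+0.2429z = 0.0391
det = 1.2694;  x = -0.0247+0.1342z,  y = 0.0199+-0.1512z
quadratic in z: (1.0409)z²+(0.2506)z+(-0.0601)=0, √Δ=0.5595 → z ∈ {-0.3891, 0.1484}; z = -0.3891 (taking z<0)
x = -0.0769, y = 0.0787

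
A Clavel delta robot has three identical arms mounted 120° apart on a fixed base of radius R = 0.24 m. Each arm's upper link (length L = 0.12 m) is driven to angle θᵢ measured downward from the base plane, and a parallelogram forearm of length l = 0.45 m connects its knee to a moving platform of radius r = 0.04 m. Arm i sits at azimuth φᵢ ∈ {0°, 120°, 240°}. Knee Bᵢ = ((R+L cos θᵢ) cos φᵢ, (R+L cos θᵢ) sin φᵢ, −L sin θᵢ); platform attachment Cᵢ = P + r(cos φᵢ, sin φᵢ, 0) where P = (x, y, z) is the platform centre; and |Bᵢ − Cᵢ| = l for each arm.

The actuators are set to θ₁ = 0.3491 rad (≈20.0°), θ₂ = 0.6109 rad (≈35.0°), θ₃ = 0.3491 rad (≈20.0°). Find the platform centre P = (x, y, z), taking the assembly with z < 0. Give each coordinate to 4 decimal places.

(0.0147, -0.0255, -0.3772)

arm 1 at φ=0.0°: ρ1 = 0.3128;  O1 = (0.3128, 0.0000, -0.0410)
arm 2 at φ=120.0°: ρ2 = 0.2983;  O2 = (-0.1491, 0.2583, -0.0688)
φ3=240.0°: virtual centre (-0.1564, -0.2709, -0.0410), radius l
subtract pairs → two planes through P
plane₁₂: -0.9238x+0.5167y+-0.0556z = -0.0058
det = 0.9852;  x = 0.0032+-0.0306z,  y = -0.0055+0.0529z
into |P−O₁|² = l²: 1.0037z² + 0.1004z + -0.1049 = 0;  Δ = 0.4314;  z = -0.3772 or 0.2772 → z<0 root = -0.3772
x = 0.0147, y = -0.0255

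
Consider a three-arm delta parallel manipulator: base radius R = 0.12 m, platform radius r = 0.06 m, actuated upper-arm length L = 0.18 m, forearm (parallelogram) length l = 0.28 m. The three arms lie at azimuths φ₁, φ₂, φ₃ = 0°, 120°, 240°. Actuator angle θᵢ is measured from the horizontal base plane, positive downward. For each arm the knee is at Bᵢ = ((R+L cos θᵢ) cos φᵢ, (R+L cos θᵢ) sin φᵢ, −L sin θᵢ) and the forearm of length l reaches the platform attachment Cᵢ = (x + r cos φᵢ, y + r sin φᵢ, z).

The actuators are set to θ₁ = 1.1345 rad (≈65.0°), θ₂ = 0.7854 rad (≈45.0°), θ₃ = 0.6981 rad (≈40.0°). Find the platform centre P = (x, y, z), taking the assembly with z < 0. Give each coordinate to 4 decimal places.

arm 1 at φ=0.0°: ρ1 = 0.1361;  O1 = (0.1361, 0.0000, -0.1631)
φ2=120.0°: virtual centre (-0.0936, 0.1622, -0.1273), radius l
O3 = (0.1979·cos240.0°, 0.1979·sin240.0°, -0.1157) = (-0.0989, -0.1714, -0.1157)
subtract pairs → two planes through P
plane₁₂: -0.4594x+0.3244y+0.0717z = 0.0061
Cramer: x(z) = -0.0146+0.1786z;  y(z) = -0.0017+0.0319z
sphere 1 gives Az²+Bz+C=0 with A=1.0329, B=0.2724, C=-0.0291;  B²−4AC=0.1944;  roots -0.3453, 0.0816;  negative root z = -0.3453
x = -0.0762, y = -0.0127

(-0.0762, -0.0127, -0.3453)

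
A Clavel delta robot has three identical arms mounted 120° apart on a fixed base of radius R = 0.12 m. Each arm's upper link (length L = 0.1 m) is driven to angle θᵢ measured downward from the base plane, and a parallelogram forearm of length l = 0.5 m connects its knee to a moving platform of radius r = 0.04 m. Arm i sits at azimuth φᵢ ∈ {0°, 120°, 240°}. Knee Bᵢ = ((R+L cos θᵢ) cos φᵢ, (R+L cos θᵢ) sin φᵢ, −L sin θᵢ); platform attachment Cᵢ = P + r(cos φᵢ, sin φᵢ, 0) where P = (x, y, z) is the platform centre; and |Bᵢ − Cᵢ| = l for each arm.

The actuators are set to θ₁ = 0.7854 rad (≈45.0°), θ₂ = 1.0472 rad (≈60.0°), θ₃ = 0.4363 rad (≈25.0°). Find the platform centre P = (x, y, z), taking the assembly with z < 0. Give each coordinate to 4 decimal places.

(-0.0067, -0.1029, -0.5340)

O1 = (0.1507·cos0.0°, 0.1507·sin0.0°, -0.0707) = (0.1507, 0.0000, -0.0707)
O2 = (0.1300·cos120.0°, 0.1300·sin120.0°, -0.0866) = (-0.0650, 0.1126, -0.0866)
φ3=240.0°: virtual centre (-0.0853, -0.1478, -0.0423), radius l
|O₂|²−|O₁|² = -0.0033;  |O₃|²−|O₁|² = 0.0032
plane₁₂: -0.4314x+0.2252y+-0.0318z = -0.0033
Cramer: x(z) = 0.0011+0.0146z;  y(z) = -0.0126+0.1692z
sphere 1 gives Az²+Bz+C=0 with A=1.0288, B=0.1328, C=-0.2225;  B²−4AC=0.9332;  roots -0.5340, 0.4049;  negative root z = -0.5340
x = -0.0067, y = -0.1029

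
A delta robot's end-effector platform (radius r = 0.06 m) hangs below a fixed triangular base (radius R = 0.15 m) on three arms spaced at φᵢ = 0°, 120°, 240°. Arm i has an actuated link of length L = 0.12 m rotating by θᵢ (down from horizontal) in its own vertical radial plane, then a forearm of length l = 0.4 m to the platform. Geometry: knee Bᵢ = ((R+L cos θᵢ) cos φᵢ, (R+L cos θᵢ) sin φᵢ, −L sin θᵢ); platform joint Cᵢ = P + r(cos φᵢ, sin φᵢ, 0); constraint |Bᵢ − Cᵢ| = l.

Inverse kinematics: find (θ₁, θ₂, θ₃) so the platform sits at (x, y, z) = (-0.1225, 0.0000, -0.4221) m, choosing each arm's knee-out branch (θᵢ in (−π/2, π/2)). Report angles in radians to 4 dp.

θ₁ = 1.2214, θ₂ = 0.5233, θ₃ = 0.5233

rotate P by −φ1: (-0.1225, 0.0000, -0.4221)
  e−x'=0.2125;  (l²−L²−(e−x')²−y'²−z²)/2L = -0.3239
  γ=atan2(-0.4221,0.2125)=-1.1044;  ψ=arccos(-0.6853)=2.3258;  θ1=γ+ψ≈1.2214
φ2=120.0° → target in arm frame (0.0612, 0.1061)
  A=0.0288, B=-0.4221, C=(l²−L²−A²−y'²−z²)/(2L)=-0.1860
  γ=atan2(-0.4221,0.0288)=-1.5028;  ψ=arccos(-0.4397)=2.0261;  θ2=γ+ψ≈0.5233
arm 3 (φ=240.0°): x'=0.0613, y'=-0.1061
  A=0.0287, B=-0.4221, C=(l²−L²−A²−y'²−z²)/(2L)=-0.1860
  √(A²+B²)=0.4231;  θ3 = -1.5028+2.0261 ≈ 0.5233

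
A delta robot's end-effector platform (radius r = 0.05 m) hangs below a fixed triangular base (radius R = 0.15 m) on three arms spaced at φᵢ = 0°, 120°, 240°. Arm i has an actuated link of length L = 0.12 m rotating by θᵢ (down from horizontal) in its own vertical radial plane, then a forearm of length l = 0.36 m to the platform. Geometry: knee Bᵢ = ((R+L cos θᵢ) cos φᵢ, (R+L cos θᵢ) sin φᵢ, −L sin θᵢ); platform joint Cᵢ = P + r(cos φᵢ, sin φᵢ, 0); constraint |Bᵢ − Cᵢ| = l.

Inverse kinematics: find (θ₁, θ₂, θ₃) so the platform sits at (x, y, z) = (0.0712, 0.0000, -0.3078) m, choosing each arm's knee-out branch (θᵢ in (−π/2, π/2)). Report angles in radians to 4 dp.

θ₁ = -0.1745, θ₂ = 0.4364, θ₃ = 0.4364

rotate P by −φ1: (0.0712, 0.0000, -0.3078)
  e−x'=0.0288;  (l²−L²−(e−x')²−y'²−z²)/2L = 0.0818
  θ1 = atan2(B,A) + arccos(C/0.3091) = -0.1745
rotate P by −φ2: (-0.0356, -0.0617, -0.3078)
  A=0.1356, B=-0.3078, C=(l²−L²−A²−y'²−z²)/(2L)=-0.0072
  √(A²+B²)=0.3363;  θ2 = -1.1558+1.5922 ≈ 0.4364
φ3=240.0° → target in arm frame (-0.0356, 0.0617)
  A=0.1356, B=-0.3078, C=(l²−L²−A²−y'²−z²)/(2L)=-0.0072
  θ3 = atan2(B,A) + arccos(C/0.3363) = 0.4364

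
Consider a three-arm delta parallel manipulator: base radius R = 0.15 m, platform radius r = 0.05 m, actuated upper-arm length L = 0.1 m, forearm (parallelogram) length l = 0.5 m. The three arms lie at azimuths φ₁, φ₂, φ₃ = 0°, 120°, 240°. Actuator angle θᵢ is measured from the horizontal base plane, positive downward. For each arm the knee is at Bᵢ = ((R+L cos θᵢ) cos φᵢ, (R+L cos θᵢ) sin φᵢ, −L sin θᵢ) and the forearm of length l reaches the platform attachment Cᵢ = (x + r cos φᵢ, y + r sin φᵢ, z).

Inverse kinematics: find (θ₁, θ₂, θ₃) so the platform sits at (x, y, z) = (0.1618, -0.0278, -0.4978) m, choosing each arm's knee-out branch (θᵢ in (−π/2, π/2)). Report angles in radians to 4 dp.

φ1=0.0° → target in arm frame (0.1618, -0.0278)
  e−x'=-0.0618;  (l²−L²−(e−x')²−y'²−z²)/2L = -0.0620
  θ1 = atan2(B,A) + arccos(C/0.5016) = 0.0004
arm 2 (φ=120.0°): x'=-0.1050, y'=-0.1262
  e−x'=0.2050;  (l²−L²−(e−x')²−y'²−z²)/2L = -0.3288
  γ=atan2(-0.4978,0.2050)=-1.1802;  ψ=arccos(-0.6107)=2.2277;  θ2=γ+ψ≈1.0475
arm 3 (φ=240.0°): x'=-0.0568, y'=0.1540
  A cos θ + B sin θ = C:  0.1568·cos θ + -0.4978·sin θ = -0.2806
  γ=atan2(-0.4978,0.1568)=-1.2656;  ψ=arccos(-0.5376)=2.1384;  θ3=γ+ψ≈0.8728

θ₁ = 0.0004, θ₂ = 1.0475, θ₃ = 0.8728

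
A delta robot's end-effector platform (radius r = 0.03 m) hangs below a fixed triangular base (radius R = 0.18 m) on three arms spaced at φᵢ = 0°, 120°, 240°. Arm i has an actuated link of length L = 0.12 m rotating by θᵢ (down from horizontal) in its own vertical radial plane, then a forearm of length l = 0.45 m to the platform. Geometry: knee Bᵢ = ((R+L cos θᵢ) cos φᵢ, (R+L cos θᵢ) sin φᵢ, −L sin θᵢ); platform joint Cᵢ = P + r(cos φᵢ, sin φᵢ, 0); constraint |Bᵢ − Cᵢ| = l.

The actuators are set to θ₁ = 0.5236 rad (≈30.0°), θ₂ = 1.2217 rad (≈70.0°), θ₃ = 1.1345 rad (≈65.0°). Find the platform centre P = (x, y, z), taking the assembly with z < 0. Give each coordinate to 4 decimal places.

(0.0942, -0.0113, -0.4806)

arm 1 at φ=0.0°: (R−r)+L cos θ1 = 0.2539;  O1 = (0.2539, 0.0000, -0.0600)
O2 = (0.1910·cos120.0°, 0.1910·sin120.0°, -0.1128) = (-0.0955, 0.1655, -0.1128)
O3 = (0.2007·cos240.0°, 0.2007·sin240.0°, -0.1088) = (-0.1004, -0.1738, -0.1088)
eliminate P² terms by subtracting sphere 1 from 2 and 3
[-0.6989 0.3309 -0.1055]·P = -0.0189;  [-0.7086 -0.3476 -0.0975]·P = -0.0160
Cramer: x(z) = 0.0248-0.1444z;  y(z) = -0.0046+0.0139z
into |P−O₁|² = l²: 1.0211z² + 0.1861z + -0.1464 = 0;  Δ = 0.6325;  z = -0.4806 or 0.2983 → z<0 root = -0.4806
x = 0.0942, y = -0.0113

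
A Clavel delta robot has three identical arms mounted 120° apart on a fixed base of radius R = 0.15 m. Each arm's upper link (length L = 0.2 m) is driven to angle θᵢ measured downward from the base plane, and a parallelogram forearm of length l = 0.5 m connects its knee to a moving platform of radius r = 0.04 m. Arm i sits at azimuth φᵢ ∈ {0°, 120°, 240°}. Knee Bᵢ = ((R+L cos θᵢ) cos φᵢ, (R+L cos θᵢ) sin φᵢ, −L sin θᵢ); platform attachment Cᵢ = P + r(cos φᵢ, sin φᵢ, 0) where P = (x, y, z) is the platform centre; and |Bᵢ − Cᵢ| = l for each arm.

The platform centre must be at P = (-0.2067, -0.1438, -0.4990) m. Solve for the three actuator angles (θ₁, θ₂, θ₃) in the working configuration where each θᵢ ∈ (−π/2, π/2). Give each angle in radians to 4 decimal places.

rotate P by −φ1: (-0.2067, -0.1438, -0.4990)
  e−x'=0.3167;  (l²−L²−(e−x')²−y'²−z²)/2L = -0.3999
  √(A²+B²)=0.5910;  θ1 = -1.0053+2.3141 ≈ 1.3088
arm 2 (φ=120.0°): x'=-0.0212, y'=0.2509
  e−x'=0.1312;  (l²−L²−(e−x')²−y'²−z²)/2L = -0.2979
  √(A²+B²)=0.5160;  θ2 = -1.3137+2.1863 ≈ 0.8726
rotate P by −φ3: (0.2279, -0.1071, -0.4990)
  A cos θ + B sin θ = C:  -0.1179·cos θ + -0.4990·sin θ = -0.1609
  √(A²+B²)=0.5127;  θ3 = -1.8028+1.8900 ≈ 0.0873

θ₁ = 1.3088, θ₂ = 0.8726, θ₃ = 0.0873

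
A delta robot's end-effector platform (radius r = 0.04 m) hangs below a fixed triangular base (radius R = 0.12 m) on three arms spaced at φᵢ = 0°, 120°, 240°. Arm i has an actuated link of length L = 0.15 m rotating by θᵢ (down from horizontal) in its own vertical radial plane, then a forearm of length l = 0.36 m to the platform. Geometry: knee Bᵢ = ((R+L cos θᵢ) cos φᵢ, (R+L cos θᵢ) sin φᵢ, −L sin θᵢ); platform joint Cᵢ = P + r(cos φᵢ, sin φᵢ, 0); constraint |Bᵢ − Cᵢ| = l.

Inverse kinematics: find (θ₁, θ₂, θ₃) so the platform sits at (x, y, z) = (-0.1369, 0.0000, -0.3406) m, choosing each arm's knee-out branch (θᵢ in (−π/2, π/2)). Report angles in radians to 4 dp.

φ1=0.0° → target in arm frame (-0.1369, 0.0000)
  A=0.2169, B=-0.3406, C=(l²−L²−A²−y'²−z²)/(2L)=-0.1865
  √(A²+B²)=0.4038;  θ1 = -1.0037+2.0509 ≈ 1.0472
arm 2 (φ=120.0°): x'=0.0684, y'=0.1186
  A cos θ + B sin θ = C:  0.0116·cos θ + -0.3406·sin θ = -0.0770
  √(A²+B²)=0.3408;  θ2 = -1.5369+1.7987 ≈ 0.2618
arm 3 (φ=240.0°): x'=0.0685, y'=-0.1186
  A=0.0115, B=-0.3406, C=(l²−L²−A²−y'²−z²)/(2L)=-0.0770
  θ3 = atan2(B,A) + arccos(C/0.3408) = 0.2618

θ₁ = 1.0472, θ₂ = 0.2618, θ₃ = 0.2618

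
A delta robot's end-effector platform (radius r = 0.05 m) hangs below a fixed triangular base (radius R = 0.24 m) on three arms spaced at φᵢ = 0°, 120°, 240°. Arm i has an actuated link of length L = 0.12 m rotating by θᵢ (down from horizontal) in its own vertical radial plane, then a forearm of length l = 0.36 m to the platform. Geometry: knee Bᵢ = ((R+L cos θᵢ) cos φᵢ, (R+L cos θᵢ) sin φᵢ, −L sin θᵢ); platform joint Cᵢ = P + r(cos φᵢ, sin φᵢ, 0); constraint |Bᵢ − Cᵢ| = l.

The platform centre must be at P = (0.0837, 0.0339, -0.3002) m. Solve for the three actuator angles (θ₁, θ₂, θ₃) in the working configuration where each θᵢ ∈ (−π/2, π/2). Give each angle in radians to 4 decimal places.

θ₁ = 0.1743, θ₂ = 0.8723, θ₃ = 1.2214

φ1=0.0° → target in arm frame (0.0837, 0.0339)
  e−x'=0.1063;  (l²−L²−(e−x')²−y'²−z²)/2L = 0.0526
  θ1 = atan2(B,A) + arccos(C/0.3185) = 0.1743
arm 2 (φ=120.0°): x'=-0.0125, y'=-0.0894
  A cos θ + B sin θ = C:  0.2025·cos θ + -0.3002·sin θ = -0.0997
  θ2 = atan2(B,A) + arccos(C/0.3621) = 0.8723
rotate P by −φ3: (-0.0712, 0.0555, -0.3002)
  e−x'=0.2612;  (l²−L²−(e−x')²−y'²−z²)/2L = -0.1926
  θ3 = atan2(B,A) + arccos(C/0.3979) = 1.2214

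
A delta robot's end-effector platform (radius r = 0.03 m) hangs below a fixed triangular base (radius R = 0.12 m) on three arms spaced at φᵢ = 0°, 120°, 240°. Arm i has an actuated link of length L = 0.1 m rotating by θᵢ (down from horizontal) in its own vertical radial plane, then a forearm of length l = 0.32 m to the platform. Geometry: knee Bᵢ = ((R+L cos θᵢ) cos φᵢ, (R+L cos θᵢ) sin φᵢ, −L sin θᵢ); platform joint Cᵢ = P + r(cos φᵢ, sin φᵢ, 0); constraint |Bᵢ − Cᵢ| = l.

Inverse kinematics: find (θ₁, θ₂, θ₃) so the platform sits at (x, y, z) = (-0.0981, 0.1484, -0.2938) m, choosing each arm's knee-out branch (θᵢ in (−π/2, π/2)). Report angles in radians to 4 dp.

θ₁ = 1.3960, θ₂ = -0.2619, θ₃ = 1.3087

φ1=0.0° → target in arm frame (-0.0981, 0.1484)
  e−x'=0.1881;  (l²−L²−(e−x')²−y'²−z²)/2L = -0.2566
  √(A²+B²)=0.3489;  θ1 = -1.0013+2.3973 ≈ 1.3960
rotate P by −φ2: (0.1776, 0.0108, -0.2938)
  A=-0.0876, B=-0.2938, C=(l²−L²−A²−y'²−z²)/(2L)=-0.0085
  γ=atan2(-0.2938,-0.0876)=-1.8605;  ψ=arccos(-0.0278)=1.5986;  θ2=γ+ψ≈-0.2619
arm 3 (φ=240.0°): x'=-0.0795, y'=-0.1592
  e−x'=0.1695;  (l²−L²−(e−x')²−y'²−z²)/2L = -0.2398
  θ3 = atan2(B,A) + arccos(C/0.3392) = 1.3087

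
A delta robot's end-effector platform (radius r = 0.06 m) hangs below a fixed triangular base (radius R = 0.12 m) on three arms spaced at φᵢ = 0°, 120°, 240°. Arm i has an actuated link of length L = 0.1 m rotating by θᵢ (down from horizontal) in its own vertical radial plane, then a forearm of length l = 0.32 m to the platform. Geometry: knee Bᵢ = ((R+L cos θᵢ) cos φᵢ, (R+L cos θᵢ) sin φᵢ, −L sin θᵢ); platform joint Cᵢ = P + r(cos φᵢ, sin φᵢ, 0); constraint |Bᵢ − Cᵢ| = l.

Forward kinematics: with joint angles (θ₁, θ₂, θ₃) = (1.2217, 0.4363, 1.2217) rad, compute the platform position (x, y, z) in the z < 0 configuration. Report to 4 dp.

(-0.0556, 0.0963, -0.3598)

arm 1 at φ=0.0°: e+L cos θ1 = 0.0942;  centre 1 = (0.0942, 0.0000, -0.0940)
φ2=120.0°: virtual centre (-0.0753, 0.1305, -0.0423), radius l
φ3=240.0°: virtual centre (-0.0471, -0.0816, -0.0940), radius l
subtract pairs → two planes through P
plane₁₂: -0.3390x+0.2609y+0.1034z = 0.0068
det = 0.1291;  x = -0.0086+0.1308z,  y = 0.0148+-0.2265z
sphere 1 gives Az²+Bz+C=0 with A=1.0684, B=0.1543, C=-0.0828;  B²−4AC=0.3776;  roots -0.3598, 0.2154;  negative root z = -0.3598
x = -0.0556, y = 0.0963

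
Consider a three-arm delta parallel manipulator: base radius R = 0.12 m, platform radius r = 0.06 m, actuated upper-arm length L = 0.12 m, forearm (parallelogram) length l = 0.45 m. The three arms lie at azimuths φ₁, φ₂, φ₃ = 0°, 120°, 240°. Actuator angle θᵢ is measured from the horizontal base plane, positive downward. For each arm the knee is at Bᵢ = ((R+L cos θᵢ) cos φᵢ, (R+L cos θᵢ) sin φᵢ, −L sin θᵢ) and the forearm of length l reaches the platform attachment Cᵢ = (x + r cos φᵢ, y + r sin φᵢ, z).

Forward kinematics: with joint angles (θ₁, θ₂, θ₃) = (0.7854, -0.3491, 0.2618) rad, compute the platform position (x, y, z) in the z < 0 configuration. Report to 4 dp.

φ1=0.0°: virtual centre (0.1449, 0.0000, -0.0849), radius l
O2 = (0.1728·cos120.0°, 0.1728·sin120.0°, 0.0410) = (-0.0864, 0.1496, 0.0410)
arm 3 at φ=240.0°: (R−r)+L cos θ3 = 0.1759;  O3 = (-0.0880, -0.1523, -0.0311)
|O₂|²−|O₁|² = 0.0033;  |O₃|²−|O₁|² = 0.0037
[-0.4625 0.2992 0.2518]·P = 0.0033;  [-0.4656 -0.3047 0.1076]·P = 0.0037
det = 0.2802;  x = -0.0076+0.3887z,  y = -0.0006+-0.2408z
sphere 1 gives Az²+Bz+C=0 with A=1.2090, B=0.0515, C=-0.1721;  B²−4AC=0.8347;  roots -0.3991, 0.3565;  negative root z = -0.3991
x = -0.1627, y = 0.0955

(-0.1627, 0.0955, -0.3991)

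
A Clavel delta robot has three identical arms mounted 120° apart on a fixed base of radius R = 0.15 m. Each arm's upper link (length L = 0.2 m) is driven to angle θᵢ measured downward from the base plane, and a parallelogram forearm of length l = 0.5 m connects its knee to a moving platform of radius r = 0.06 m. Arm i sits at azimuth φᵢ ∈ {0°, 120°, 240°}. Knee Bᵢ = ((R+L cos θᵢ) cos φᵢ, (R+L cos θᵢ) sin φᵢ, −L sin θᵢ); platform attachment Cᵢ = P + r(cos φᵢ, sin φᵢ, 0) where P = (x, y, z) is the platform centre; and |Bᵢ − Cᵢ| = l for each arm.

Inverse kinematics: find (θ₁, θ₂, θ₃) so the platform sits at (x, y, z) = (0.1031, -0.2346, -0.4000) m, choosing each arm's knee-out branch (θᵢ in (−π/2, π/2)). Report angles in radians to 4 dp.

θ₁ = -0.0002, θ₂ = 1.0472, θ₃ = -0.1746

arm 1 (φ=0.0°): x'=0.1031, y'=-0.2346
  e−x'=-0.0131;  (l²−L²−(e−x')²−y'²−z²)/2L = -0.0130
  θ1 = atan2(B,A) + arccos(C/0.4002) = -0.0002
φ2=120.0° → target in arm frame (-0.2547, 0.0280)
  A cos θ + B sin θ = C:  0.3447·cos θ + -0.4000·sin θ = -0.1740
  θ2 = atan2(B,A) + arccos(C/0.5280) = 1.0472
arm 3 (φ=240.0°): x'=0.1516, y'=0.2066
  A cos θ + B sin θ = C:  -0.0616·cos θ + -0.4000·sin θ = 0.0088
  √(A²+B²)=0.4047;  θ3 = -1.7236+1.5490 ≈ -0.1746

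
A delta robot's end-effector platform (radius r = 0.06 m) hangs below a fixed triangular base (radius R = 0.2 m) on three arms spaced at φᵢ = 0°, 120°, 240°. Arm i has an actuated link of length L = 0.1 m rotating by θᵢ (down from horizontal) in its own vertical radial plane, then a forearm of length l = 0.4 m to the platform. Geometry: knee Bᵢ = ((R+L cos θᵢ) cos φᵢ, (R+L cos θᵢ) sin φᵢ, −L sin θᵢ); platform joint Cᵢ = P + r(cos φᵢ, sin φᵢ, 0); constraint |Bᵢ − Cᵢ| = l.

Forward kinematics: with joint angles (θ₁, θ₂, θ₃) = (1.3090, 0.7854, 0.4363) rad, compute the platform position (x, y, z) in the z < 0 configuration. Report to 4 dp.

(-0.0856, -0.0353, -0.4057)

S1 = (0.1659·cos0.0°, 0.1659·sin0.0°, -0.0966) = (0.1659, 0.0000, -0.0966)
φ2=120.0°: virtual centre (-0.1054, 0.1825, -0.0707), radius l
S3 = (0.2306·cos240.0°, 0.2306·sin240.0°, -0.0423) = (-0.1153, -0.1997, -0.0423)
|S₂|²−|S₁|² = 0.0126;  |S₃|²−|S₁|² = 0.0181
linear system: -0.5425x+0.3650y = 0.0126−0.0518z; -0.5624x+-0.3995y = 0.0181−0.1087z
det = 0.4220;  x = -0.0276+0.1430z,  y = -0.0066+0.0707z
into |P−S₁|² = l²: 1.0254z² + 0.1369z + -0.1132 = 0;  Δ = 0.4831;  z = -0.4057 or 0.2721 → z<0 root = -0.4057
x = -0.0856, y = -0.0353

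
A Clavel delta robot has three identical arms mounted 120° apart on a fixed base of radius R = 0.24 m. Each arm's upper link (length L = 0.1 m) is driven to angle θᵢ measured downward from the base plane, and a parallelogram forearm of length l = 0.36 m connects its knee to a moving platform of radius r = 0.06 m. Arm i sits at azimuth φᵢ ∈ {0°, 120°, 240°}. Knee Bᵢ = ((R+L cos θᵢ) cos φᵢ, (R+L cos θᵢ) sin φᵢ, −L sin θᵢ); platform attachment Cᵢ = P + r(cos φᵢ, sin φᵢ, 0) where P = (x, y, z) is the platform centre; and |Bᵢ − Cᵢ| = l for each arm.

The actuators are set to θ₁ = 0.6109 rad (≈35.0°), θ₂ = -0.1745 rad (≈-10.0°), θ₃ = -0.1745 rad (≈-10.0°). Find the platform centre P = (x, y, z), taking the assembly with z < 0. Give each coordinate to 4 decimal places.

arm 1 at φ=0.0°: ρ1 = 0.2619;  O1 = (0.2619, 0.0000, -0.0574)
arm 2 at φ=120.0°: ρ2 = 0.2785;  O2 = (-0.1392, 0.2412, 0.0174)
φ3=240.0°: virtual centre (-0.1392, -0.2412, 0.0174), radius l
|O₂|²−|O₁|² = 0.0060;  |O₃|²−|O₁|² = 0.0060
plane₁₂: -0.8023x+0.4823y+0.1494z = 0.0060
Cramer: x(z) = -0.0074+0.1863z;  y(z) = 0.0000-0.0000z
into |P−O₁|² = l²: 1.0347z² + 0.0144z + -0.0538 = 0;  Δ = 0.2227;  z = -0.2350 or 0.2211 → z<0 root = -0.2350
x = -0.0512, y = 0.0000

(-0.0512, 0.0000, -0.2350)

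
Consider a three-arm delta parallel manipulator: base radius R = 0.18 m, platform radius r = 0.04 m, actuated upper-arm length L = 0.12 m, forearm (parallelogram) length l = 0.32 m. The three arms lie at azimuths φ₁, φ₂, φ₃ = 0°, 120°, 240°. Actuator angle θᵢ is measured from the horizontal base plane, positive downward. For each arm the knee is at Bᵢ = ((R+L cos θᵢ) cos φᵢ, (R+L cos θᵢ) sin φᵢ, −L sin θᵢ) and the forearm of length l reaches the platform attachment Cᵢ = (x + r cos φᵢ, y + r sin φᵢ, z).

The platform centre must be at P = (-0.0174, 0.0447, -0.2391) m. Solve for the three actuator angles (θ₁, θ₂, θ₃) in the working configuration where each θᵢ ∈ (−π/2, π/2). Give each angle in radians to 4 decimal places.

θ₁ = 0.5231, θ₂ = 0.0003, θ₃ = 0.6106

arm 1 (φ=0.0°): x'=-0.0174, y'=0.0447
  A=0.1574, B=-0.2391, C=(l²−L²−A²−y'²−z²)/(2L)=0.0169
  θ1 = atan2(B,A) + arccos(C/0.2863) = 0.5231
arm 2 (φ=120.0°): x'=0.0474, y'=-0.0073
  A cos θ + B sin θ = C:  0.0926·cos θ + -0.2391·sin θ = 0.0925
  γ=atan2(-0.2391,0.0926)=-1.2013;  ψ=arccos(0.3609)=1.2016;  θ2=γ+ψ≈0.0003
arm 3 (φ=240.0°): x'=-0.0300, y'=-0.0374
  A cos θ + B sin θ = C:  0.1700·cos θ + -0.2391·sin θ = 0.0022
  θ3 = atan2(B,A) + arccos(C/0.2934) = 0.6106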